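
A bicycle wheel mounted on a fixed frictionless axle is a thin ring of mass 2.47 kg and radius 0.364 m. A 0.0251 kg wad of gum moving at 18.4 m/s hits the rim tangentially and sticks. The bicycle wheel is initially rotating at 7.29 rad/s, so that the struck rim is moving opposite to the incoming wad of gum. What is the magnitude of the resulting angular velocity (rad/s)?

The axle reaction passes through the axle and exerts no torque about it; angular momentum about the axle is conserved through the impact.
I_p = (2.47)(0.364)² = 0.3273 kg·m². Taking the sense of the wad of gum's angular momentum as positive, L_{wad} = m v R = (0.0251)(18.4)(0.364) = 0.1681 kg·m²/s.
L_i = −I_p ω_p + m v R = −(0.3273)(7.29) + 0.1681 = -2.218 kg·m²/s.
After sticking, I_f = I_p + m R² = 0.3273 + (0.0251)(0.364)² = 0.3306 kg·m².
ω_f = L_i / I_f = -2.218 / 0.3306 = -6.708 rad/s.

|ω_f| ≈ 6.71 rad/s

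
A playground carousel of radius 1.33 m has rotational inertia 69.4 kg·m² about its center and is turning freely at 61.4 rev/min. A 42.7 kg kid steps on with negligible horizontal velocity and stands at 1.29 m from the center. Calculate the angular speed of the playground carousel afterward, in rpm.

No external torque acts about the center; L_before = L_after.
Added inertia Σmr² = (42.7)(1.29)² = 71.06 kg·m²; I_f = 69.40 + 71.06 = 140.5 kg·m².
ω_f = I_p ω_i / I_f = (69.40)(61.4) / 140.5 = 30.34 rpm.

ω_f ≈ 30.3 rpm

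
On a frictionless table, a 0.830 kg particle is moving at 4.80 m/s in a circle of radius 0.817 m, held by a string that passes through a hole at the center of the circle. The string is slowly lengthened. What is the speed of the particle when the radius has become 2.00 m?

v₂ ≈ 1.96 m/s

Central (radial) force ⇒ zero torque about the center ⇒ m v r is constant.
v₂ = v₁ r₁ / r₂ = (4.80)(0.817) / (2.00) = 1.961 m/s.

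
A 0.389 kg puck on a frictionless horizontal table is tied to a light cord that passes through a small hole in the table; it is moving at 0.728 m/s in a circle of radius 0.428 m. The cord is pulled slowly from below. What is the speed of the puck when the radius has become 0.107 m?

The only horizontal force on the mass is along the cord (radial), so it exerts no torque about the hole and angular momentum m v r is conserved.
v₂ = v₁ r₁ / r₂ = (0.728)(0.428) / (0.107) = 2.912 m/s.

v₂ ≈ 2.91 m/s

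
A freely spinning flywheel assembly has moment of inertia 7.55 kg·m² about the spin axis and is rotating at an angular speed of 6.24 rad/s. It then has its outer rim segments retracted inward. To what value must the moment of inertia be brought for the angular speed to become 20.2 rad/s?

Angular momentum about the spin axis is conserved since the torque about it is zero.
I₂ = I₁ω₁ / ω₂ = (7.55)(6.24) / (20.2) = 2.332 kg·m².

I₂ ≈ 2.33 kg·m²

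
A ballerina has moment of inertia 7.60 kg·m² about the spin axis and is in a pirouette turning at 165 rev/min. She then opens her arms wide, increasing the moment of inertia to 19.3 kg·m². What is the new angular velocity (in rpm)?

With no external torque about the axis, L is conserved: I₁ω₁ = I₂ω₂.
ω₂ = I₁ω₁ / I₂ = (7.600)(165 rpm) / (19.30) = 64.97 rpm.

ω₂ ≈ 65.0 rpm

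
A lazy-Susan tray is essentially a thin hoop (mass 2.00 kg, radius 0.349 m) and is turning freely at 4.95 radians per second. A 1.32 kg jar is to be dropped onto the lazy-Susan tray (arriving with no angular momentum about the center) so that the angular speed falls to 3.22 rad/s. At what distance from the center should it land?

The added mass arrives with no angular momentum about the center, and any external torque about the center is negligible, so the system's angular momentum is conserved.
I_p = (2.00)(0.349)² = 0.2436 kg·m².
I_p ω_i = (I_p + m r²) ω_f ⇒ m r² = I_p(ω_i/ω_f − 1) = 0.2436(4.95/3.22 − 1) = 0.1309 kg·m².
r = √(0.1309/1.32) = 0.3149 m.

r ≈ 0.315 m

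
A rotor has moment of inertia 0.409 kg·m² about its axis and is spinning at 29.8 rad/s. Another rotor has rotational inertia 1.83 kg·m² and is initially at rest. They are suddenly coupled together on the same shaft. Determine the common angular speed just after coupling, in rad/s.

|ω_f| ≈ 5.44 rad/s

The coupling torques are internal; angular momentum about the shared axis is conserved.
Taking A's sense as positive: L = (0.4090)(29.8) = 12.19 kg·m²·rad/s.
Combined I = 0.4090 + 1.830 = 2.239 kg·m².
ω_f = L / I = 12.19 / 2.239 = 5.444 rad/s.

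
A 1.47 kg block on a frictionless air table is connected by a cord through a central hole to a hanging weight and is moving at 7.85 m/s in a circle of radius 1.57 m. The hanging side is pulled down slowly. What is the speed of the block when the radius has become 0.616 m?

The only horizontal force on the mass is along the cord (radial), so it exerts no torque about the hole and angular momentum m v r is conserved.
v₂ = v₁ r₁ / r₂ = (7.85)(1.57) / (0.616) = 20.01 m/s.

v₂ ≈ 20.0 m/s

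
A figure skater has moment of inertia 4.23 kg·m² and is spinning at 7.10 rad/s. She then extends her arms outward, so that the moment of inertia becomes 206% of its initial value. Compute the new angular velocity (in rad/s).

ω₂ ≈ 3.45 rad/s

With no external torque about the axis, L is conserved: I₁ω₁ = I₂ω₂.
I₂ = 2.06 × 4.23 = 8.714 kg·m².
ω₂ = I₁ω₁ / I₂ = (4.230)(7.10 rad/s) / (8.714) = 3.447 rad/s.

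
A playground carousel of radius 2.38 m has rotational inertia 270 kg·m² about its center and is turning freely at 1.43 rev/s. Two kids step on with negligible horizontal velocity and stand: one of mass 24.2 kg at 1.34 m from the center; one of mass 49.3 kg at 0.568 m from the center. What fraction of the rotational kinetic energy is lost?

The added mass arrives with no angular momentum about the center, and any external torque about the center is negligible, so the system's angular momentum is conserved.
Added inertia Σmr² = (24.2)(1.34)² + (49.3)(0.568)² = 59.36 kg·m²; I_f = 270.0 + 59.36 = 329.4 kg·m².
ω_f = I_p ω_i / I_f = (270.0)(1.43) / 329.4 = 1.172 rev/s.
KE_i = ½(270.0)(8.985 rad/s)² = 10900 J; KE_f = ½(329.4)(7.366)² = 8934 J.
Fraction lost = 0.1802.

fraction ≈ 0.180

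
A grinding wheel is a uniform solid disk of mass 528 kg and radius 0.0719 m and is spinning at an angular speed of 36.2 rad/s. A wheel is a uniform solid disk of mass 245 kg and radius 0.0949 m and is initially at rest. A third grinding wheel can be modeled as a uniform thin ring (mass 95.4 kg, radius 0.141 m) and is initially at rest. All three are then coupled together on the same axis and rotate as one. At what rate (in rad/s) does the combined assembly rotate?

No external torque acts about the common axis, so total angular momentum is conserved.
Moments of inertia: I_A = ½(528)(0.0719)² = 1.365 kg·m²; I_B = ½(245)(0.0949)² = 1.103 kg·m²; I_C = (95.4)(0.141)² = 1.897 kg·m².
Taking A's sense as positive: L = (1.365)(36.2) = 49.40 kg·m²·rad/s.
Combined I = 1.365 + 1.103 + 1.897 = 4.365 kg·m².
ω_f = L / I = 49.40 / 4.365 = 11.32 rad/s.

|ω_f| ≈ 11.3 rad/s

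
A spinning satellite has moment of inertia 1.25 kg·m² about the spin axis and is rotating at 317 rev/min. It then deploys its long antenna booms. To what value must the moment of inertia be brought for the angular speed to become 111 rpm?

No external torque acts about the spin axis, so angular momentum is conserved.
I₂ = I₁ω₁ / ω₂ = (1.25)(317) / (111) = 3.570 kg·m².

I₂ ≈ 3.57 kg·m²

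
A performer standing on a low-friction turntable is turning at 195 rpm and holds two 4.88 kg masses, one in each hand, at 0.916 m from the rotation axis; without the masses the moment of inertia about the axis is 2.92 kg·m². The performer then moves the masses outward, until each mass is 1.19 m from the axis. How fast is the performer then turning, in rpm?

ω₂ ≈ 129 rpm

No external torque acts about the spin axis, so angular momentum is conserved.
I₁ = 2.92 + 2(4.88)(0.916)² = 11.11 kg·m²; I₂ = 2.92 + 2(4.88)(1.19)² = 16.74 kg·m².
ω₂ = I₁ω₁ / I₂ = (11.11)(195 rpm) / (16.74) = 129.4 rpm.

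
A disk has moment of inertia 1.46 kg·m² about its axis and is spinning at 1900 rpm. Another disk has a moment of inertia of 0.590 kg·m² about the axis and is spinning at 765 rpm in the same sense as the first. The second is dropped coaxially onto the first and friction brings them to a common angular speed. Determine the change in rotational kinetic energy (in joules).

ΔKE ≈ -2970 J

No external torque acts about the common axis, so total angular momentum is conserved.
Taking A's sense as positive: L = (1.460)(1900) + (0.5900)(765) = 3225 kg·m²·rpm.
Combined I = 1.460 + 0.5900 = 2.050 kg·m².
ω_f = L / I = 3225 / 2.050 = 1573 rpm.
KE_i = ½ΣIω² = 30790 J; KE_f = ½(2.050)(164.8)² = 27820 J.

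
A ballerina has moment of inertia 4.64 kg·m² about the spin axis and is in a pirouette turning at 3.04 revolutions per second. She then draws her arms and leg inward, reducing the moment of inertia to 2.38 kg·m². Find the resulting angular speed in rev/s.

ω₂ ≈ 5.93 rev/s

No external torque acts about the spin axis, so angular momentum is conserved.
ω₂ = I₁ω₁ / I₂ = (4.640)(3.04 rev/s) / (2.380) = 5.927 rev/s.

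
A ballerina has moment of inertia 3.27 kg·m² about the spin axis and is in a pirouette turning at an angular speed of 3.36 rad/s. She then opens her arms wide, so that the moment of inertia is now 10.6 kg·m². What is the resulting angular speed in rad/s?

With no external torque about the axis, L is conserved: I₁ω₁ = I₂ω₂.
ω₂ = I₁ω₁ / I₂ = (3.270)(3.36 rad/s) / (10.60) = 1.037 rad/s.

ω₂ ≈ 1.04 rad/s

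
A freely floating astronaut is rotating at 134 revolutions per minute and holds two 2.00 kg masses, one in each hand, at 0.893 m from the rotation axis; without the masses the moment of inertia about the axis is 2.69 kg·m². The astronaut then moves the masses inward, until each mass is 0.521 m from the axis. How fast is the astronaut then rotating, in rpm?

Angular momentum about the spin axis is conserved since the torque about it is zero.
I₁ = 2.69 + 2(2.00)(0.893)² = 5.880 kg·m²; I₂ = 2.69 + 2(2.00)(0.521)² = 3.776 kg·m².
ω₂ = I₁ω₁ / I₂ = (5.880)(134 rpm) / (3.776) = 208.7 rpm.

ω₂ ≈ 209 rpm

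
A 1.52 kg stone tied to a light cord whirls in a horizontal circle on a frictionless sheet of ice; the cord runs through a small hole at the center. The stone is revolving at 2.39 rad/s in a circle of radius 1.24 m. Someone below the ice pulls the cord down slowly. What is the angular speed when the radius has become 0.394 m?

The constraining force is radial, so m r² ω about the center is conserved.
ω₂ = ω₁ (r₁/r₂)² = (2.39)(1.24/0.394)² = 23.67 rad/s.

ω₂ ≈ 23.7 rad/s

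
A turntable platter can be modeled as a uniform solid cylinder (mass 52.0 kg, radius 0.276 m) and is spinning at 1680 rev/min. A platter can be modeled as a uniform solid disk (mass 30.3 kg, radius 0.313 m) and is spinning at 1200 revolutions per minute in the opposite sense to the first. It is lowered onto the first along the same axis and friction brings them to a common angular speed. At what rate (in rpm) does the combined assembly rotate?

The coupling torques are internal; angular momentum about the shared axis is conserved.
Moments of inertia: I_A = ½(52.0)(0.276)² = 1.981 kg·m²; I_B = ½(30.3)(0.313)² = 1.484 kg·m².
Taking A's sense as positive: L = (1.981)(1680) − (1.484)(1200) = 1546 kg·m²·rpm.
Combined I = 1.981 + 1.484 = 3.465 kg·m².
ω_f = L / I = 1546 / 3.465 = 446.3 rpm.

|ω_f| ≈ 446 rpm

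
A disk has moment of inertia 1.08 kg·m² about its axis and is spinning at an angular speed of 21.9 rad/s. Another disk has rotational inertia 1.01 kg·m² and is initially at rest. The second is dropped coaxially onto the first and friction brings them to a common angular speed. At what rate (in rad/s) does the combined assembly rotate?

No external torque acts about the common axis, so total angular momentum is conserved.
Taking A's sense as positive: L = (1.080)(21.9) = 23.65 kg·m²·rad/s.
Combined I = 1.080 + 1.010 = 2.090 kg·m².
ω_f = L / I = 23.65 / 2.090 = 11.32 rad/s.

|ω_f| ≈ 11.3 rad/s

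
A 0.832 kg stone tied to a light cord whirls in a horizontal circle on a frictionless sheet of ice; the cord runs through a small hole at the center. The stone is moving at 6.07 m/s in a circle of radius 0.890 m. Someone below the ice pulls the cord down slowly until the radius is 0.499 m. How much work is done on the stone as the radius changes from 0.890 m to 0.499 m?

Central (radial) force ⇒ zero torque about the center ⇒ m v r is constant.
v₂ = v₁ r₁ / r₂ = (6.07)(0.890) / (0.499) = 10.83 m/s.
W = ΔKE = ½m(v₂² − v₁²) = 33.43 J.

W ≈ 33.4 J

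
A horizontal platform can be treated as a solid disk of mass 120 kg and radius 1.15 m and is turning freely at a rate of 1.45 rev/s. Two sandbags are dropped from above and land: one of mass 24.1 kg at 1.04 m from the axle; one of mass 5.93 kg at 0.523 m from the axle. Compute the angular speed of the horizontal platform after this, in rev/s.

The added mass arrives with no angular momentum about the axle, and any external torque about the axle is negligible, so the system's angular momentum is conserved.
I_p = ½(120)(1.15)² = 79.35 kg·m².
Added inertia Σmr² = (24.1)(1.04)² + (5.93)(0.523)² = 27.69 kg·m²; I_f = 79.35 + 27.69 = 107.0 kg·m².
ω_f = I_p ω_i / I_f = (79.35)(1.45) / 107.0 = 1.075 rev/s.

ω_f ≈ 1.07 rev/s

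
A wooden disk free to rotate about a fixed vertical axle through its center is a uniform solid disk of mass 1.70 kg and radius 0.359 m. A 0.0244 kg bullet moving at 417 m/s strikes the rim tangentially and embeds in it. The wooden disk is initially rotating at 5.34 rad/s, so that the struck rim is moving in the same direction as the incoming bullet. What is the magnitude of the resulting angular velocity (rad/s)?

|ω_f| ≈ 37.6 rad/s

The axle reaction passes through the axle and exerts no torque about it; angular momentum about the axle is conserved through the impact.
I_p = ½(1.70)(0.359)² = 0.1095 kg·m². Taking the sense of the bullet's angular momentum as positive, L_{bullet} = m v R = (0.0244)(417)(0.359) = 3.653 kg·m²/s.
L_i = +I_p ω_p + m v R = +(0.1095)(5.34) + 3.653 = 4.238 kg·m²/s.
After sticking, I_f = I_p + m R² = 0.1095 + (0.0244)(0.359)² = 0.1127 kg·m².
ω_f = L_i / I_f = 4.238 / 0.1127 = 37.60 rad/s.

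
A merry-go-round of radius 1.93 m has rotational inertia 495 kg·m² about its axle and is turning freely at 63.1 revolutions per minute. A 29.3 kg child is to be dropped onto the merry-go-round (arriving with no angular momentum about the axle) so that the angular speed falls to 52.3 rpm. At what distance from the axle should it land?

r ≈ 1.87 m

The added mass arrives with no angular momentum about the axle, and any external torque about the axle is negligible, so the system's angular momentum is conserved.
I_p ω_i = (I_p + m r²) ω_f ⇒ m r² = I_p(ω_i/ω_f − 1) = 495.0(63.1/52.3 − 1) = 102.2 kg·m².
r = √(102.2/29.3) = 1.868 m.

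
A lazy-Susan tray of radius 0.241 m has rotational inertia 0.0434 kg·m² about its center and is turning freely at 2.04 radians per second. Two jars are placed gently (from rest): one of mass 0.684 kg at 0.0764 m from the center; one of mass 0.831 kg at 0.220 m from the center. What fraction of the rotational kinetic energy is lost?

fraction ≈ 0.505

The added mass arrives with no angular momentum about the center, and any external torque about the center is negligible, so the system's angular momentum is conserved.
Added inertia Σmr² = (0.684)(0.0764)² + (0.831)(0.220)² = 0.04421 kg·m²; I_f = 0.04340 + 0.04421 = 0.08761 kg·m².
ω_f = I_p ω_i / I_f = (0.04340)(2.04) / 0.08761 = 1.011 rad/s.
KE_i = ½(0.04340)(2.040 rad/s)² = 0.09031 J; KE_f = ½(0.08761)(1.011)² = 0.04473 J.
Fraction lost = 0.5046.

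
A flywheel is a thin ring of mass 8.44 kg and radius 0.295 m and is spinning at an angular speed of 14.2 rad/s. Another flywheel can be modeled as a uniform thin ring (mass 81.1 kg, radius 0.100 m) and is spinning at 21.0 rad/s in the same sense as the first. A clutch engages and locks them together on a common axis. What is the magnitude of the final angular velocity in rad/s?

|ω_f| ≈ 17.8 rad/s

The coupling torques are internal; angular momentum about the shared axis is conserved.
Moments of inertia: I_A = (8.44)(0.295)² = 0.7345 kg·m²; I_B = (81.1)(0.100)² = 0.8110 kg·m².
Taking A's sense as positive: L = (0.7345)(14.2) + (0.8110)(21.0) = 27.46 kg·m²·rad/s.
Combined I = 0.7345 + 0.8110 = 1.545 kg·m².
ω_f = L / I = 27.46 / 1.545 = 17.77 rad/s.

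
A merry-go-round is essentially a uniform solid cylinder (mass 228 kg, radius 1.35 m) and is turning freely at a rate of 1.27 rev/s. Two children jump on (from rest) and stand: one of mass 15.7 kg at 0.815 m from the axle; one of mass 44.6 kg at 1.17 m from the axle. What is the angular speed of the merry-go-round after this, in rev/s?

No external torque acts about the axle; L_before = L_after.
I_p = ½(228)(1.35)² = 207.8 kg·m².
Added inertia Σmr² = (15.7)(0.815)² + (44.6)(1.17)² = 71.48 kg·m²; I_f = 207.8 + 71.48 = 279.2 kg·m².
ω_f = I_p ω_i / I_f = (207.8)(1.27) / 279.2 = 0.9449 rev/s.

ω_f ≈ 0.945 rev/s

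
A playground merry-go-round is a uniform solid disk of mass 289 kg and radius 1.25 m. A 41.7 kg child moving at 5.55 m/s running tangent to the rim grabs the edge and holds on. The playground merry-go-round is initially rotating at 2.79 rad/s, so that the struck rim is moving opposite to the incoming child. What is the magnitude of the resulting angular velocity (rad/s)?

About the axle the impulsive forces during the collision are internal, so angular momentum about that axis is conserved.
I_p = ½(289)(1.25)² = 225.8 kg·m². Taking the sense of the child's angular momentum as positive, L_{child} = m v R = (41.7)(5.55)(1.25) = 289.3 kg·m²/s.
L_i = −I_p ω_p + m v R = −(225.8)(2.79) + 289.3 = -340.6 kg·m²/s.
After sticking, I_f = I_p + m R² = 225.8 + (41.7)(1.25)² = 290.9 kg·m².
ω_f = L_i / I_f = -340.6 / 290.9 = -1.171 rad/s.

|ω_f| ≈ 1.17 rad/s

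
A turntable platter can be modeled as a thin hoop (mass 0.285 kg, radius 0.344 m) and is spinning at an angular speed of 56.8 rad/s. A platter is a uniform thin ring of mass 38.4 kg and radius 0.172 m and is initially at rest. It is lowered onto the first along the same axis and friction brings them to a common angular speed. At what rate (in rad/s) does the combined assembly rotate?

|ω_f| ≈ 1.64 rad/s

No external torque acts about the common axis, so total angular momentum is conserved.
Moments of inertia: I_A = (0.285)(0.344)² = 0.03373 kg·m²; I_B = (38.4)(0.172)² = 1.136 kg·m².
Taking A's sense as positive: L = (0.03373)(56.8) = 1.916 kg·m²·rad/s.
Combined I = 0.03373 + 1.136 = 1.170 kg·m².
ω_f = L / I = 1.916 / 1.170 = 1.638 rad/s.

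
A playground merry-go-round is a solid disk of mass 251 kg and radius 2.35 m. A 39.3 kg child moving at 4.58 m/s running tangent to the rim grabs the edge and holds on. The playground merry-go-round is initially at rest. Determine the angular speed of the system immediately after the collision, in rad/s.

The axle reaction passes through the axle and exerts no torque about it; angular momentum about the axle is conserved through the impact.
I_p = ½(251)(2.35)² = 693.1 kg·m². Taking the sense of the child's angular momentum as positive, L_{child} = m v R = (39.3)(4.58)(2.35) = 423.0 kg·m²/s.
L_i = 0 + 423.0 = 423.0 kg·m²/s.
After sticking, I_f = I_p + m R² = 693.1 + (39.3)(2.35)² = 910.1 kg·m².
ω_f = L_i / I_f = 423.0 / 910.1 = 0.4648 rad/s.

|ω_f| ≈ 0.465 rad/s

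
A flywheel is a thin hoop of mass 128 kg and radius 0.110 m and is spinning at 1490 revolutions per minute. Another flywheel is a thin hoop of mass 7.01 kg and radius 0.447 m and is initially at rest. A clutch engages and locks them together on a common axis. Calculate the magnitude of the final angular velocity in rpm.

|ω_f| ≈ 782 rpm

The coupling torques are internal; angular momentum about the shared axis is conserved.
Moments of inertia: I_A = (128)(0.110)² = 1.549 kg·m²; I_B = (7.01)(0.447)² = 1.401 kg·m².
Taking A's sense as positive: L = (1.549)(1490) = 2308 kg·m²·rpm.
Combined I = 1.549 + 1.401 = 2.949 kg·m².
ω_f = L / I = 2308 / 2.949 = 782.4 rpm.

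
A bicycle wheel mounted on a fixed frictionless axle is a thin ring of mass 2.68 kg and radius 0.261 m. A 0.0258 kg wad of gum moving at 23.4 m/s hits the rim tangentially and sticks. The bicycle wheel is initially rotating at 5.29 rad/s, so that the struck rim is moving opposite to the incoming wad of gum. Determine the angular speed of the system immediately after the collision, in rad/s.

About the axle the impulsive forces during the collision are internal, so angular momentum about that axis is conserved.
I_p = (2.68)(0.261)² = 0.1826 kg·m². Taking the sense of the wad of gum's angular momentum as positive, L_{wad} = m v R = (0.0258)(23.4)(0.261) = 0.1576 kg·m²/s.
L_i = −I_p ω_p + m v R = −(0.1826)(5.29) + 0.1576 = -0.8082 kg·m²/s.
After sticking, I_f = I_p + m R² = 0.1826 + (0.0258)(0.261)² = 0.1843 kg·m².
ω_f = L_i / I_f = -0.8082 / 0.1843 = -4.385 rad/s.

|ω_f| ≈ 4.38 rad/s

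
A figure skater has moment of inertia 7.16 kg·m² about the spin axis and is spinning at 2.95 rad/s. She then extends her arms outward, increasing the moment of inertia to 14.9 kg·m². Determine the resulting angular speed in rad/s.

With no external torque about the axis, L is conserved: I₁ω₁ = I₂ω₂.
ω₂ = I₁ω₁ / I₂ = (7.160)(2.95 rad/s) / (14.90) = 1.418 rad/s.

ω₂ ≈ 1.42 rad/s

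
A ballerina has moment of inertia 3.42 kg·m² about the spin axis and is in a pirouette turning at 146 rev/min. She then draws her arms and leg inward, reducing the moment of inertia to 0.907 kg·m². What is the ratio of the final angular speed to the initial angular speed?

ω₂/ω₁ ≈ 3.77

Angular momentum about the spin axis is conserved since the torque about it is zero.
ω₂/ω₁ = I₁/I₂ = 3.420 / 0.9070 = 3.771.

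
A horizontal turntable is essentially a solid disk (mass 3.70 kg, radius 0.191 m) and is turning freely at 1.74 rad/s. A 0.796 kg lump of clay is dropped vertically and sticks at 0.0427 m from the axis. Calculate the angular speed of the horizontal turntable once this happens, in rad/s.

The added mass arrives with no angular momentum about the axis, and any external torque about the axis is negligible, so the system's angular momentum is conserved.
I_p = ½(3.70)(0.191)² = 0.06749 kg·m².
Added inertia Σmr² = (0.796)(0.0427)² = 0.001451 kg·m²; I_f = 0.06749 + 0.001451 = 0.06894 kg·m².
ω_f = I_p ω_i / I_f = (0.06749)(1.74) / 0.06894 = 1.703 rad/s.

ω_f ≈ 1.70 rad/s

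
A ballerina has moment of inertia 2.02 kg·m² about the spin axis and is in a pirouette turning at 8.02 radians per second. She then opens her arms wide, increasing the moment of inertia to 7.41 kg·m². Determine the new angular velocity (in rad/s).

ω₂ ≈ 2.19 rad/s

Angular momentum about the spin axis is conserved since the torque about it is zero.
ω₂ = I₁ω₁ / I₂ = (2.020)(8.02 rad/s) / (7.410) = 2.186 rad/s.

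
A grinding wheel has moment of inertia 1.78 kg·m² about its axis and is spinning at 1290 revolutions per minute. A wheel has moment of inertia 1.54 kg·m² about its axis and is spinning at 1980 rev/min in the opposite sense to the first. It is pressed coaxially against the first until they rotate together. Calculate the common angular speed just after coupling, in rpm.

|ω_f| ≈ 227 rpm

No external torque acts about the common axis, so total angular momentum is conserved.
Taking A's sense as positive: L = (1.780)(1290) − (1.540)(1980) = -753.0 kg·m²·rpm.
Combined I = 1.780 + 1.540 = 3.320 kg·m².
ω_f = L / I = -753.0 / 3.320 = -226.8 rpm.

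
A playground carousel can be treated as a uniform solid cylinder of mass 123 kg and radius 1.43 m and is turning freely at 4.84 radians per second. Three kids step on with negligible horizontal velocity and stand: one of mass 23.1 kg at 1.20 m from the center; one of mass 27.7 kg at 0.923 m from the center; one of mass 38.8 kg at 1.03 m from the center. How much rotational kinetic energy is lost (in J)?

No external torque acts about the center; L_before = L_after.
I_p = ½(123)(1.43)² = 125.8 kg·m².
Added inertia Σmr² = (23.1)(1.20)² + (27.7)(0.923)² + (38.8)(1.03)² = 98.03 kg·m²; I_f = 125.8 + 98.03 = 223.8 kg·m².
ω_f = I_p ω_i / I_f = (125.8)(4.84) / 223.8 = 2.720 rad/s.
KE_i = ½(125.8)(4.840 rad/s)² = 1473 J; KE_f = ½(223.8)(2.720)² = 827.8 J.

energy lost ≈ 645 J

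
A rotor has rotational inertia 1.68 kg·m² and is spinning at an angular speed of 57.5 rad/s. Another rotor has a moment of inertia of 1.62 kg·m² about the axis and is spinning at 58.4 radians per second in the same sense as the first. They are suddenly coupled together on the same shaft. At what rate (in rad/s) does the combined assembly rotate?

No external torque acts about the common axis, so total angular momentum is conserved.
Taking A's sense as positive: L = (1.680)(57.5) + (1.620)(58.4) = 191.2 kg·m²·rad/s.
Combined I = 1.680 + 1.620 = 3.300 kg·m².
ω_f = L / I = 191.2 / 3.300 = 57.94 rad/s.

|ω_f| ≈ 57.9 rad/s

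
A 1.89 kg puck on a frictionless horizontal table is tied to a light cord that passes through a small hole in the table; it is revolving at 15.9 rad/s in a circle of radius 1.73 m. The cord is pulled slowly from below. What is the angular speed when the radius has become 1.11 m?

ω₂ ≈ 38.6 rad/s

No torque about the axis ⇒ m r₁² ω₁ = m r₂² ω₂.
ω₂ = ω₁ (r₁/r₂)² = (15.9)(1.73/1.11)² = 38.62 rad/s.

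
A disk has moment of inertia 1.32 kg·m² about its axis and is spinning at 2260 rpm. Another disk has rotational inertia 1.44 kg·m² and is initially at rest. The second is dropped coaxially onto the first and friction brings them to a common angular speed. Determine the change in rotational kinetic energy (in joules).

ΔKE ≈ -19300 J

No external torque acts about the common axis, so total angular momentum is conserved.
Taking A's sense as positive: L = (1.320)(2260) = 2983 kg·m²·rpm.
Combined I = 1.320 + 1.440 = 2.760 kg·m².
ω_f = L / I = 2983 / 2.760 = 1081 rpm.
KE_i = ½ΣIω² = 36970 J; KE_f = ½(2.760)(113.2)² = 17680 J.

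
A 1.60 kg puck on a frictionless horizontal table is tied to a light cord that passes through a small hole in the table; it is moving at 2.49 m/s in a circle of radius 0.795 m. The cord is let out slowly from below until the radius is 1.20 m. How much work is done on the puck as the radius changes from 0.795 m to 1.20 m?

The only horizontal force on the mass is along the cord (radial), so it exerts no torque about the hole and angular momentum m v r is conserved.
v₂ = v₁ r₁ / r₂ = (2.49)(0.795) / (1.20) = 1.650 m/s.
W = ΔKE = ½m(v₂² − v₁²) = -2.783 J.

W ≈ -2.78 J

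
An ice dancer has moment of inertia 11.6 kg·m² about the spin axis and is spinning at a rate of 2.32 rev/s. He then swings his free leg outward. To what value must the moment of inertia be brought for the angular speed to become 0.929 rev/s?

No external torque acts about the spin axis, so angular momentum is conserved.
I₂ = I₁ω₁ / ω₂ = (11.6)(2.32) / (0.929) = 28.97 kg·m².

I₂ ≈ 29.0 kg·m²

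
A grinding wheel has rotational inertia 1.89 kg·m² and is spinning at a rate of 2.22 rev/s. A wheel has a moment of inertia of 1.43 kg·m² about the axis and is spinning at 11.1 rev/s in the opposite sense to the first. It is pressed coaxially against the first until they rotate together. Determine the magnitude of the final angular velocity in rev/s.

|ω_f| ≈ 3.52 rev/s

The coupling torques are internal; angular momentum about the shared axis is conserved.
Taking A's sense as positive: L = (1.890)(2.22) − (1.430)(11.1) = -11.68 kg·m²·rev/s.
Combined I = 1.890 + 1.430 = 3.320 kg·m².
ω_f = L / I = -11.68 / 3.320 = -3.517 rev/s.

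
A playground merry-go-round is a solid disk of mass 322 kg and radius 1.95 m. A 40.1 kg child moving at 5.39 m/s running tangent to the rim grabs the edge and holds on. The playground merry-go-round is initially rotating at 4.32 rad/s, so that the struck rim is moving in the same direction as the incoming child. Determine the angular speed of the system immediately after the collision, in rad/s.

The axle reaction passes through the axle and exerts no torque about it; angular momentum about the axle is conserved through the impact.
I_p = ½(322)(1.95)² = 612.2 kg·m². Taking the sense of the child's angular momentum as positive, L_{child} = m v R = (40.1)(5.39)(1.95) = 421.5 kg·m²/s.
L_i = +I_p ω_p + m v R = +(612.2)(4.32) + 421.5 = 3066 kg·m²/s.
After sticking, I_f = I_p + m R² = 612.2 + (40.1)(1.95)² = 764.7 kg·m².
ω_f = L_i / I_f = 3066 / 764.7 = 4.010 rad/s.

|ω_f| ≈ 4.01 rad/s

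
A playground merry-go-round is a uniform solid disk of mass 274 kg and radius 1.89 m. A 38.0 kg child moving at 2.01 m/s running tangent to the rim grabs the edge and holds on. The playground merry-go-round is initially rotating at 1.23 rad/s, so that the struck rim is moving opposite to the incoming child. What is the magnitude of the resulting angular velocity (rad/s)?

|ω_f| ≈ 0.732 rad/s

The axle reaction passes through the axle and exerts no torque about it; angular momentum about the axle is conserved through the impact.
I_p = ½(274)(1.89)² = 489.4 kg·m². Taking the sense of the child's angular momentum as positive, L_{child} = m v R = (38.0)(2.01)(1.89) = 144.4 kg·m²/s.
L_i = −I_p ω_p + m v R = −(489.4)(1.23) + 144.4 = -457.6 kg·m²/s.
After sticking, I_f = I_p + m R² = 489.4 + (38.0)(1.89)² = 625.1 kg·m².
ω_f = L_i / I_f = -457.6 / 625.1 = -0.7320 rad/s.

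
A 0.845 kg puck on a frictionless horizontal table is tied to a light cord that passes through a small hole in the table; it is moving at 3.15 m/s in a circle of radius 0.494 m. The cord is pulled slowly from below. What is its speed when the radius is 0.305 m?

v₂ ≈ 5.10 m/s

The only horizontal force on the mass is along the cord (radial), so it exerts no torque about the hole and angular momentum m v r is conserved.
v₂ = v₁ r₁ / r₂ = (3.15)(0.494) / (0.305) = 5.102 m/s.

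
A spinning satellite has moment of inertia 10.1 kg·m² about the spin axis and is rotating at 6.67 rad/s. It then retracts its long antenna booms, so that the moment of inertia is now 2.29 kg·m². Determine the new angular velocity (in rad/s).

With no external torque about the axis, L is conserved: I₁ω₁ = I₂ω₂.
ω₂ = I₁ω₁ / I₂ = (10.10)(6.67 rad/s) / (2.290) = 29.42 rad/s.

ω₂ ≈ 29.4 rad/s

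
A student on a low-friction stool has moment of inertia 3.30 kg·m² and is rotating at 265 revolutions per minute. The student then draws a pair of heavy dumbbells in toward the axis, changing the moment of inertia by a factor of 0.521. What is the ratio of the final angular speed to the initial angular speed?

ω₂/ω₁ ≈ 1.92

Angular momentum about the spin axis is conserved since the torque about it is zero.
I₂ = 0.521 × 3.30 = 1.719 kg·m².
ω₂/ω₁ = I₁/I₂ = 3.300 / 1.719 = 1.919.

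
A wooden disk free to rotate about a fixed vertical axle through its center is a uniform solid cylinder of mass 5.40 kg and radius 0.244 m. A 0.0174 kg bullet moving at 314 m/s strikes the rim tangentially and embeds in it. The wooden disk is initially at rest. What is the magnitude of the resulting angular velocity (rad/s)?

|ω_f| ≈ 8.24 rad/s

About the axle the impulsive forces during the collision are internal, so angular momentum about that axis is conserved.
I_p = ½(5.40)(0.244)² = 0.1607 kg·m². Taking the sense of the bullet's angular momentum as positive, L_{bullet} = m v R = (0.0174)(314)(0.244) = 1.333 kg·m²/s.
L_i = 0 + 1.333 = 1.333 kg·m²/s.
After sticking, I_f = I_p + m R² = 0.1607 + (0.0174)(0.244)² = 0.1618 kg·m².
ω_f = L_i / I_f = 1.333 / 0.1618 = 8.240 rad/s.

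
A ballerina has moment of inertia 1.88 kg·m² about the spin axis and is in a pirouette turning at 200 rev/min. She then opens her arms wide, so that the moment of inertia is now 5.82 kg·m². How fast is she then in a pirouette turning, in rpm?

With no external torque about the axis, L is conserved: I₁ω₁ = I₂ω₂.
ω₂ = I₁ω₁ / I₂ = (1.880)(200 rpm) / (5.820) = 64.60 rpm.

ω₂ ≈ 64.6 rpm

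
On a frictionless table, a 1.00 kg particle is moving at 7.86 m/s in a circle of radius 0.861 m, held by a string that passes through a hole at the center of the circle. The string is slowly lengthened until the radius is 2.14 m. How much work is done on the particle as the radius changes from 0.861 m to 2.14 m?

The only horizontal force on the mass is along the cord (radial), so it exerts no torque about the hole and angular momentum m v r is conserved.
v₂ = v₁ r₁ / r₂ = (7.86)(0.861) / (2.14) = 3.162 m/s.
W = ΔKE = ½m(v₂² − v₁²) = -25.89 J.

W ≈ -25.9 J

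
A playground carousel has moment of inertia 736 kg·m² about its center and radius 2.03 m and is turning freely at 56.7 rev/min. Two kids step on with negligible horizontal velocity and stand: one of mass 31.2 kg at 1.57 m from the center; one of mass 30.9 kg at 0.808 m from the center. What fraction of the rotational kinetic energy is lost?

fraction ≈ 0.117

The added mass arrives with no angular momentum about the center, and any external torque about the center is negligible, so the system's angular momentum is conserved.
Added inertia Σmr² = (31.2)(1.57)² + (30.9)(0.808)² = 97.08 kg·m²; I_f = 736.0 + 97.08 = 833.1 kg·m².
ω_f = I_p ω_i / I_f = (736.0)(56.7) / 833.1 = 50.09 rpm.
KE_i = ½(736.0)(5.938 rad/s)² = 12970 J; KE_f = ½(833.1)(5.246)² = 11460 J.
Fraction lost = 0.1165.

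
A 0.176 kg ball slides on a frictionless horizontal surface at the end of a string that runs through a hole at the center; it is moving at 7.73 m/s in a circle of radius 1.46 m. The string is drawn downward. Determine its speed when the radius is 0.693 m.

v₂ ≈ 16.3 m/s

The only horizontal force on the mass is along the cord (radial), so it exerts no torque about the hole and angular momentum m v r is conserved.
v₂ = v₁ r₁ / r₂ = (7.73)(1.46) / (0.693) = 16.29 m/s.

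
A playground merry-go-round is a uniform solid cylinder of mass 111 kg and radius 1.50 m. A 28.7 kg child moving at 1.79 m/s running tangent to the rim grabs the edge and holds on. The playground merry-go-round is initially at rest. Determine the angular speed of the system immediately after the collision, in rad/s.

|ω_f| ≈ 0.407 rad/s

About the axle the impulsive forces during the collision are internal, so angular momentum about that axis is conserved.
I_p = ½(111)(1.50)² = 124.9 kg·m². Taking the sense of the child's angular momentum as positive, L_{child} = m v R = (28.7)(1.79)(1.50) = 77.06 kg·m²/s.
L_i = 0 + 77.06 = 77.06 kg·m²/s.
After sticking, I_f = I_p + m R² = 124.9 + (28.7)(1.50)² = 189.4 kg·m².
ω_f = L_i / I_f = 77.06 / 189.4 = 0.4068 rad/s.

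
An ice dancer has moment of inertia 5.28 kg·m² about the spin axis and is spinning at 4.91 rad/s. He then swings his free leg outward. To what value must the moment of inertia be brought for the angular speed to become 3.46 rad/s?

Angular momentum about the spin axis is conserved since the torque about it is zero.
I₂ = I₁ω₁ / ω₂ = (5.28)(4.91) / (3.46) = 7.493 kg·m².

I₂ ≈ 7.49 kg·m²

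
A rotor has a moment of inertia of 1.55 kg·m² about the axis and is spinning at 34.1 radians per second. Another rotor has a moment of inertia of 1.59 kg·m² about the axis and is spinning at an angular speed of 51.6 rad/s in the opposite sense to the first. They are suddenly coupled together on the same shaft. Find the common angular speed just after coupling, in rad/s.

|ω_f| ≈ 9.30 rad/s

No external torque acts about the common axis, so total angular momentum is conserved.
Taking A's sense as positive: L = (1.550)(34.1) − (1.590)(51.6) = -29.19 kg·m²·rad/s.
Combined I = 1.550 + 1.590 = 3.140 kg·m².
ω_f = L / I = -29.19 / 3.140 = -9.296 rad/s.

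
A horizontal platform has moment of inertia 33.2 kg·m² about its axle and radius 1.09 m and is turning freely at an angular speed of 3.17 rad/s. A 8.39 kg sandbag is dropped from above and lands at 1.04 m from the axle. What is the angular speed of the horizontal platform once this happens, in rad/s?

No external torque acts about the axle; L_before = L_after.
Added inertia Σmr² = (8.39)(1.04)² = 9.075 kg·m²; I_f = 33.20 + 9.075 = 42.27 kg·m².
ω_f = I_p ω_i / I_f = (33.20)(3.17) / 42.27 = 2.490 rad/s.

ω_f ≈ 2.49 rad/s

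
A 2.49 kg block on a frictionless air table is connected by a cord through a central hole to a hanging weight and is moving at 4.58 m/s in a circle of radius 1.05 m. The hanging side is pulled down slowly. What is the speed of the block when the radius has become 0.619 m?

The only horizontal force on the mass is along the cord (radial), so it exerts no torque about the hole and angular momentum m v r is conserved.
v₂ = v₁ r₁ / r₂ = (4.58)(1.05) / (0.619) = 7.769 m/s.

v₂ ≈ 7.77 m/s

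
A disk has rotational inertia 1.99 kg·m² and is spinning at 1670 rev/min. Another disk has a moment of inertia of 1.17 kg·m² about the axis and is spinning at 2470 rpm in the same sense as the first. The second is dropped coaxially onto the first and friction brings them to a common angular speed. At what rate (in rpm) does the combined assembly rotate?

The coupling torques are internal; angular momentum about the shared axis is conserved.
Taking A's sense as positive: L = (1.990)(1670) + (1.170)(2470) = 6213 kg·m²·rpm.
Combined I = 1.990 + 1.170 = 3.160 kg·m².
ω_f = L / I = 6213 / 3.160 = 1966 rpm.

|ω_f| ≈ 1970 rpm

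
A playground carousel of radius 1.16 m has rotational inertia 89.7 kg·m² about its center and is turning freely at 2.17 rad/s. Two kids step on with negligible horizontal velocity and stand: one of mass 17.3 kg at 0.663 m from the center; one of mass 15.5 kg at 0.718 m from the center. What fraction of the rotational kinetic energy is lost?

fraction ≈ 0.148

The added mass arrives with no angular momentum about the center, and any external torque about the center is negligible, so the system's angular momentum is conserved.
Added inertia Σmr² = (17.3)(0.663)² + (15.5)(0.718)² = 15.60 kg·m²; I_f = 89.70 + 15.60 = 105.3 kg·m².
ω_f = I_p ω_i / I_f = (89.70)(2.17) / 105.3 = 1.849 rad/s.
KE_i = ½(89.70)(2.170 rad/s)² = 211.2 J; KE_f = ½(105.3)(1.849)² = 179.9 J.
Fraction lost = 0.1481.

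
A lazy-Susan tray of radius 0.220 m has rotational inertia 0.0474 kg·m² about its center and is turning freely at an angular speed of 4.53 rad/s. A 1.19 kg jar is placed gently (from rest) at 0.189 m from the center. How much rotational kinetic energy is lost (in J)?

energy lost ≈ 0.230 J

The added mass arrives with no angular momentum about the center, and any external torque about the center is negligible, so the system's angular momentum is conserved.
Added inertia Σmr² = (1.19)(0.189)² = 0.04251 kg·m²; I_f = 0.04740 + 0.04251 = 0.08991 kg·m².
ω_f = I_p ω_i / I_f = (0.04740)(4.53) / 0.08991 = 2.388 rad/s.
KE_i = ½(0.04740)(4.530 rad/s)² = 0.4863 J; KE_f = ½(0.08991)(2.388)² = 0.2564 J.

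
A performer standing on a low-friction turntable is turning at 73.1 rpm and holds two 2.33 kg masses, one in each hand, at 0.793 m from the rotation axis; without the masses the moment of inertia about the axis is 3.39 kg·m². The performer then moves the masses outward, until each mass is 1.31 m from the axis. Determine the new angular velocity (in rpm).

With no external torque about the axis, L is conserved: I₁ω₁ = I₂ω₂.
I₁ = 3.39 + 2(2.33)(0.793)² = 6.320 kg·m²; I₂ = 3.39 + 2(2.33)(1.31)² = 11.39 kg·m².
ω₂ = I₁ω₁ / I₂ = (6.320)(73.1 rpm) / (11.39) = 40.57 rpm.

ω₂ ≈ 40.6 rpm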